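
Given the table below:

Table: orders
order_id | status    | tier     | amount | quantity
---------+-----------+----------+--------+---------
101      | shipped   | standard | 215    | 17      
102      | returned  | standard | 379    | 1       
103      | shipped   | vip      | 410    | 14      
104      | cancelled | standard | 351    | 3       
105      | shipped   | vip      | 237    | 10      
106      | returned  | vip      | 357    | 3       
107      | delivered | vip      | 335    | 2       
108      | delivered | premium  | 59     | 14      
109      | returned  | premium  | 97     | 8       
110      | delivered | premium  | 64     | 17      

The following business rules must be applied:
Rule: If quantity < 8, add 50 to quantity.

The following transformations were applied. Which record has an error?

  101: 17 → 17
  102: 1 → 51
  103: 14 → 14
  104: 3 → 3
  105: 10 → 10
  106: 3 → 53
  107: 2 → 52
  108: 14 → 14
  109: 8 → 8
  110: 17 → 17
Record 104 has an error. The correct transformed value should be 53, not 3.

Step 1: Check each record against the rule
Step 2: Record 104 has quantity = 3
Step 3: Since 3 < 8, the bonus should have been applied
Step 4: Correct value = 53, but claimed value = 3
Conclusion: Record 104 has the error.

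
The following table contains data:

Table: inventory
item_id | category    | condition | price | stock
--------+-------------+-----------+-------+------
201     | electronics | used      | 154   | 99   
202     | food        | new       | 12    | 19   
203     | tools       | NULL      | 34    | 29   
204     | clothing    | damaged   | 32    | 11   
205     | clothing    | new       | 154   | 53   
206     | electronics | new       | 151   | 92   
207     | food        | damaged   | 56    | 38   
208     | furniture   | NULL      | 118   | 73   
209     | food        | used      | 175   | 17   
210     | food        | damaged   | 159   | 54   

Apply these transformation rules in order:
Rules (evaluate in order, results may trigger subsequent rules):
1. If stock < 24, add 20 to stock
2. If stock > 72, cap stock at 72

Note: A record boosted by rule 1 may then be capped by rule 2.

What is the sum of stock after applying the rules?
497

Step 1: Apply rule 1 to records with stock < 24
  - 3 records get bonus of 20
  - Of these, 0 records then exceed 72 and get capped
Step 2: Apply rule 2 to records with stock > 72
  - 3 records (original) are capped
Step 3: Calculate final sum = 497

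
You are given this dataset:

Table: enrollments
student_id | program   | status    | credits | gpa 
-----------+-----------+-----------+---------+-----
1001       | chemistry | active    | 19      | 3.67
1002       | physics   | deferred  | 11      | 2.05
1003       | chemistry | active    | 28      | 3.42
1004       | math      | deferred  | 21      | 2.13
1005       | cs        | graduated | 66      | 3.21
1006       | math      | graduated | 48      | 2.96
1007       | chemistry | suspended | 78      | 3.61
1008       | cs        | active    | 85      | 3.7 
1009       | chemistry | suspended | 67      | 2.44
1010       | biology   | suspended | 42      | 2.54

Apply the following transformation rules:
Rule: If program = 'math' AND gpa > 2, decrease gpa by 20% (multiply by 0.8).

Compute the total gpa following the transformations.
28.71

Step 1: Find records where program = 'math' AND gpa > 2
Step 2: 2 records match, summing to 5.09
Step 3: After multiplier: 5.09 × 0.8 = 4.07
Step 4: Unaffected records sum: 24.64
Step 5: Final sum = 4.07 + 24.64 = 28.71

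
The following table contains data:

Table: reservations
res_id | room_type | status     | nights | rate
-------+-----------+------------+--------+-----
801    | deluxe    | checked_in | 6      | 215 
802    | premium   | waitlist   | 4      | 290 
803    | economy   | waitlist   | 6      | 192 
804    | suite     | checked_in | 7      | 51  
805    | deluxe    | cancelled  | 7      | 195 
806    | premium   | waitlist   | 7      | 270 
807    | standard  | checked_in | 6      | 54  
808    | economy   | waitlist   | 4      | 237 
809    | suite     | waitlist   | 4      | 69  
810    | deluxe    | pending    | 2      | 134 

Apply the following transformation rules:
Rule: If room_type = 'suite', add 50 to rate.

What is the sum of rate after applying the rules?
1807

Step 1: Count records where room_type = 'suite': 2
Step 2: Total bonus added: 2 × 50 = 100
Step 3: Original sum of rate: 1707
Step 4: Final sum = 1707 + 100 = 1807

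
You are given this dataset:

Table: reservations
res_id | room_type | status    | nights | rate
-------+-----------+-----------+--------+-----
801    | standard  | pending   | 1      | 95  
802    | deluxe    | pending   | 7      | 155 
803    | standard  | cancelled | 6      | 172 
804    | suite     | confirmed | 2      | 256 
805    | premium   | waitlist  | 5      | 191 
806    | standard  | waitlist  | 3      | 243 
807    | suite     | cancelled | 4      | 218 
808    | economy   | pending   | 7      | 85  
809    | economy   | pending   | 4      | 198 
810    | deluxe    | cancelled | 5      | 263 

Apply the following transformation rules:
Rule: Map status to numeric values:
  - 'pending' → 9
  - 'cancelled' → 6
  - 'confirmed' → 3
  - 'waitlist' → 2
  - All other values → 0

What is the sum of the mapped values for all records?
61

Step 1: Apply mapping to each record
Step 2: Count by status:
  'pending': 4 records × 9 = 36
  'cancelled': 3 records × 6 = 18
  'confirmed': 1 records × 3 = 3
  'waitlist': 2 records × 2 = 4
Step 3: Sum all mapped values = 61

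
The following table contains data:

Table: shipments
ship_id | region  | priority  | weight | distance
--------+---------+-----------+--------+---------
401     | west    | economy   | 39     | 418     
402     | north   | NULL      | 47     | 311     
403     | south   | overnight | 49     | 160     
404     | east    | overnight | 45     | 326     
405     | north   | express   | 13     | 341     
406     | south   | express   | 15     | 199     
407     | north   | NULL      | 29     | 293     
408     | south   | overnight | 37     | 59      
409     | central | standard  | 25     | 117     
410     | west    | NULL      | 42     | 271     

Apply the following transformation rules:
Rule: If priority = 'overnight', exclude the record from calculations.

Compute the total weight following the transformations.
210

Step 1: Identify records where priority = 'overnight'
Step 2: The excluded records sum to 131
Step 3: Original total weight = 341
Step 4: Remaining total = 341 - 131 = 210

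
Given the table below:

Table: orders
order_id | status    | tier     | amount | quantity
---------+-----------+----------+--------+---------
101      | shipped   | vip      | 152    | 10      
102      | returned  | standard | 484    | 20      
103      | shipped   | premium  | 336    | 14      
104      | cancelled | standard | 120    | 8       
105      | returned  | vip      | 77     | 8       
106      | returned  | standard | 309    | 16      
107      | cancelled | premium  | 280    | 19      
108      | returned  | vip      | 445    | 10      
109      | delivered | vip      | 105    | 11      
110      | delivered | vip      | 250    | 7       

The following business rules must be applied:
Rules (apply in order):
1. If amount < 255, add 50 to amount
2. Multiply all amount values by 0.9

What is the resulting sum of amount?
2527.2

Step 1: Apply Rule 1 - Add 50 to records with amount < 255
  - 5 records affected: 704 + (5 × 50) = 954
  - Unaffected records: 1854
  - Sum after Rule 1: 2808
Step 2: Apply Rule 2 - Multiply all by 0.9
  - 2808 × 0.9 = 2527.2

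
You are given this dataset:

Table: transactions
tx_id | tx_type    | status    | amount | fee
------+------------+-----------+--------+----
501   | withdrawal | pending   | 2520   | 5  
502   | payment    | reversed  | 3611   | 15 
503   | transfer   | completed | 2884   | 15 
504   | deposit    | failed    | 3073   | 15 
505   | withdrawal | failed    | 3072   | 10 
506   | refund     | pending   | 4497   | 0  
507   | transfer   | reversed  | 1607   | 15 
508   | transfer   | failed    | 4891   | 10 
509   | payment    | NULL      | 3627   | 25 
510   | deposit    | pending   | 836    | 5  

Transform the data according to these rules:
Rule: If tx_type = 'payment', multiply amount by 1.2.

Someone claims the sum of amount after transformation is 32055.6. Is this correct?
No, the correct result is 32065.6.

Step 1: Calculate the correct sum after transformation
Step 2: Apply multiplier 1.2 to records where tx_type = 'payment'
Step 3: Correct result = 32065.6
Step 4: Claimed result = 32055.6
Step 5: 32065.6 ≠ 32055.6
Conclusion: The claimed result is incorrect. The correct answer is 32065.6.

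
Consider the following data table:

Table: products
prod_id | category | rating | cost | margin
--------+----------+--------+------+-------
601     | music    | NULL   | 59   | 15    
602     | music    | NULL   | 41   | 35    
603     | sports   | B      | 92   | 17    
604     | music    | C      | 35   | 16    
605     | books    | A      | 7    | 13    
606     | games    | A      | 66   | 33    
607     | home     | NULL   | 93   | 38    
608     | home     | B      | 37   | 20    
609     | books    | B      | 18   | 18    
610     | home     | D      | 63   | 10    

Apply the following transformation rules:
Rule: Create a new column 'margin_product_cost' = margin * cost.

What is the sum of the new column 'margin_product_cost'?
11941

Step 1: For each record, compute margin * cost
Example calculations:
  15 * 59 = 885
  35 * 41 = 1435
  17 * 92 = 1564
  ...
Step 2: Sum all derived values
Step 3: Total = 11941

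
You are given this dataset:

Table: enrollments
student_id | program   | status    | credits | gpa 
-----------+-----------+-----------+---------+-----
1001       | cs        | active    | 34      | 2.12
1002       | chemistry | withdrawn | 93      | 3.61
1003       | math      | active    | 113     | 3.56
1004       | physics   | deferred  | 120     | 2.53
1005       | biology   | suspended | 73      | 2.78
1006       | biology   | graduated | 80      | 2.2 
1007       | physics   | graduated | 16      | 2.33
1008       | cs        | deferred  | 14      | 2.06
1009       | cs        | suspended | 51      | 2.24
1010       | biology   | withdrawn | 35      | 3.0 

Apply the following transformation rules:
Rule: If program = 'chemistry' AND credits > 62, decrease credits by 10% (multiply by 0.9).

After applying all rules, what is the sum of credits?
619.7

Step 1: Find records where program = 'chemistry' AND credits > 62
Step 2: 1 records match, summing to 93
Step 3: After multiplier: 93 × 0.9 = 83.7
Step 4: Unaffected records sum: 536
Step 5: Final sum = 83.7 + 536 = 619.7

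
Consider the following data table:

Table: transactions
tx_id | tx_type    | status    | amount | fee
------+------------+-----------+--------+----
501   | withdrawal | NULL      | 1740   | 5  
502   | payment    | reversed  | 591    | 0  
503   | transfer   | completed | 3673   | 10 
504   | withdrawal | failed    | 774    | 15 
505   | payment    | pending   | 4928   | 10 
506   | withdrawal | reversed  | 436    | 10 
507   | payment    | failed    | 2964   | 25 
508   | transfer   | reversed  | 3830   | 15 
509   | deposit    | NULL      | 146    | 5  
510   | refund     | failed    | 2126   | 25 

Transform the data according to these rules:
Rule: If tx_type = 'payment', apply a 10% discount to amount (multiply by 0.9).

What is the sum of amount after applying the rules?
20359.7

Step 1: Records with tx_type = 'payment' have total amount = 8483
Step 2: Apply multiplier: 8483 × 0.9 = 7634.7
Step 3: Other records total: 12725
Step 4: Final sum = 7634.7 + 12725 = 20359.7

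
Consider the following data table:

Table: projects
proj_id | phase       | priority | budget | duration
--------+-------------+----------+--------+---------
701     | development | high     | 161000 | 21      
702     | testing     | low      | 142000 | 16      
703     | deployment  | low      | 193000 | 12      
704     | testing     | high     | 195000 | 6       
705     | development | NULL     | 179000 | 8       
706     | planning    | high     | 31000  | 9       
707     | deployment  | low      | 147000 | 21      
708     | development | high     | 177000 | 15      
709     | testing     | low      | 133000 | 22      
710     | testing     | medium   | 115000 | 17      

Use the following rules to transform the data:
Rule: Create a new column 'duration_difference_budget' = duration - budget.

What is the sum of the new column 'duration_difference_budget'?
-1472853

Step 1: For each record, compute duration - budget
Example calculations:
  21 - 161000 = -160979
  16 - 142000 = -141984
  12 - 193000 = -192988
  ...
Step 2: Sum all derived values
Step 3: Total = -1472853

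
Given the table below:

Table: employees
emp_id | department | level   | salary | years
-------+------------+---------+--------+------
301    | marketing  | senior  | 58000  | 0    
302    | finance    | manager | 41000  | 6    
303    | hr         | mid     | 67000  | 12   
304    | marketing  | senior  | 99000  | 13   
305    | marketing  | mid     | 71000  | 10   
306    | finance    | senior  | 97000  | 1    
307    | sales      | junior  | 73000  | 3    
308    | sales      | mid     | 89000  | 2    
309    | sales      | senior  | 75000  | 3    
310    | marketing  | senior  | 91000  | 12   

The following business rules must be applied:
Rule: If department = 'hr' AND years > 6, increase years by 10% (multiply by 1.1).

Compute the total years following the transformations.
63.2

Step 1: Find records where department = 'hr' AND years > 6
Step 2: 1 records match, summing to 12
Step 3: After multiplier: 12 × 1.1 = 13.2
Step 4: Unaffected records sum: 50
Step 5: Final sum = 13.2 + 50 = 63.2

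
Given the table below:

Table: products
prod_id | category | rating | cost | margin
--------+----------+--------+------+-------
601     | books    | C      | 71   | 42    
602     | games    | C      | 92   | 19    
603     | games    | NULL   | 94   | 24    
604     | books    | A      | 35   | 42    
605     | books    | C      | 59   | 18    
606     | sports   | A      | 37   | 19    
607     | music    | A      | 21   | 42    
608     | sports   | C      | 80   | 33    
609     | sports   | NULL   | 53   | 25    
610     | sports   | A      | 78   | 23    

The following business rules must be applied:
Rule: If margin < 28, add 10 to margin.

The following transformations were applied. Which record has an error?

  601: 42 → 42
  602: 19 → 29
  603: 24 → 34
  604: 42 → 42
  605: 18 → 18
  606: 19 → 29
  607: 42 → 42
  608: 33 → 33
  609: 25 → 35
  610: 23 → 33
Record 605 has an error. The correct transformed value should be 28, not 18.

Step 1: Check each record against the rule
Step 2: Record 605 has margin = 18
Step 3: Since 18 < 28, the bonus should have been applied
Step 4: Correct value = 28, but claimed value = 18
Conclusion: Record 605 has the error.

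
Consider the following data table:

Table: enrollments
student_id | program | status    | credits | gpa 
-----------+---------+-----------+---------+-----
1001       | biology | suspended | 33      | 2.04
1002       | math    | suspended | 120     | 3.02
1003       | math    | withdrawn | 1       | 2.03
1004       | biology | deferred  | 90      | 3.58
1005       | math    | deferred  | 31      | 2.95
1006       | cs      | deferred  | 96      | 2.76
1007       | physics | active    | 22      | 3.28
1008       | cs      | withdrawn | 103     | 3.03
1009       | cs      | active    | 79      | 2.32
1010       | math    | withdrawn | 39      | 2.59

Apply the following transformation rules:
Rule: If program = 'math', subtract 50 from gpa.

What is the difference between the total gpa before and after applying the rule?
200.0

Step 1: Original sum of gpa = 27.6
Step 2: 4 records have program = 'math'
Step 3: Each affected record changes by -50
Step 4: Total change = 4 × -50 = -200
Step 5: New sum = 27.6 + -200 = -172.4
Step 6: Difference = |-172.4 - 27.6| = 200.0
        (Sum decreased by 200.0)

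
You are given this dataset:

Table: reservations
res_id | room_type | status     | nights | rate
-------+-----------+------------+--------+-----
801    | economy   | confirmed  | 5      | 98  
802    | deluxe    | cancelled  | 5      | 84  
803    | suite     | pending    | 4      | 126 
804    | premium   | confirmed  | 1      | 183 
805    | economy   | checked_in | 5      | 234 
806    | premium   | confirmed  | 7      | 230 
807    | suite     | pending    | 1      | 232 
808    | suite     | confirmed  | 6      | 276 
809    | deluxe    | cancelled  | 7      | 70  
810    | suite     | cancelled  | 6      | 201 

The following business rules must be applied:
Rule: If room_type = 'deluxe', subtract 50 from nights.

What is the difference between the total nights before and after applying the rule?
100

Step 1: Original sum of nights = 47
Step 2: 2 records have room_type = 'deluxe'
Step 3: Each affected record changes by -50
Step 4: Total change = 2 × -50 = -100
Step 5: New sum = 47 + -100 = -53
Step 6: Difference = |-53 - 47| = 100
        (Sum decreased by 100)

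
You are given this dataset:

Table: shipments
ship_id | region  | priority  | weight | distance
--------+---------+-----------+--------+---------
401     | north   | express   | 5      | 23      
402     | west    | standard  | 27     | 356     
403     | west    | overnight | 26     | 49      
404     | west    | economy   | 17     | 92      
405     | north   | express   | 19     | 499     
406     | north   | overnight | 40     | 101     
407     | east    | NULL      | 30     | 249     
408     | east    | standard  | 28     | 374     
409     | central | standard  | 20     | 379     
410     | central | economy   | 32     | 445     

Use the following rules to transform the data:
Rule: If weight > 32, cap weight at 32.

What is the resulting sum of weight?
236

Step 1: 1 records have weight > 32
Step 2: These records originally summed to 40
Step 3: After capping: 1 × 32 = 32
Step 4: Unaffected records sum: 204
Step 5: Final sum = 32 + 204 = 236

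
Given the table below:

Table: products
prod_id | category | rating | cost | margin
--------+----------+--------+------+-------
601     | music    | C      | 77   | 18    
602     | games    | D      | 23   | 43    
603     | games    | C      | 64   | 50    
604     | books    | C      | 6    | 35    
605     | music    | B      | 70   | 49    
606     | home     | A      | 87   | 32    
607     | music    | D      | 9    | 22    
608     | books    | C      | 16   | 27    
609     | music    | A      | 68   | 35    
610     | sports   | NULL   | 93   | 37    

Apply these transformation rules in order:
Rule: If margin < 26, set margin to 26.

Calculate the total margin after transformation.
360

Step 1: 2 records have margin < 26
Step 2: These records originally summed to 40
Step 3: After setting to minimum: 2 × 26 = 52
Step 4: Unaffected records sum: 308
Step 5: Final sum = 52 + 308 = 360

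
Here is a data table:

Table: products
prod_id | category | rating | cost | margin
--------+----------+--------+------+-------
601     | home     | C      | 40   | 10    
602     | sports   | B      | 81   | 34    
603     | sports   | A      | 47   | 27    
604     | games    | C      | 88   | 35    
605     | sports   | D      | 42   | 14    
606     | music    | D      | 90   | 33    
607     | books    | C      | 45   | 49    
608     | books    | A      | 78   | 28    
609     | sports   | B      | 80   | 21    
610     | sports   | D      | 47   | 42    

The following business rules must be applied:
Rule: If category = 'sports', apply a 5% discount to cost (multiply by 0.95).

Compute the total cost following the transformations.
623.15

Step 1: Records with category = 'sports' have total cost = 297
Step 2: Apply multiplier: 297 × 0.95 = 282.15
Step 3: Other records total: 341
Step 4: Final sum = 282.15 + 341 = 623.15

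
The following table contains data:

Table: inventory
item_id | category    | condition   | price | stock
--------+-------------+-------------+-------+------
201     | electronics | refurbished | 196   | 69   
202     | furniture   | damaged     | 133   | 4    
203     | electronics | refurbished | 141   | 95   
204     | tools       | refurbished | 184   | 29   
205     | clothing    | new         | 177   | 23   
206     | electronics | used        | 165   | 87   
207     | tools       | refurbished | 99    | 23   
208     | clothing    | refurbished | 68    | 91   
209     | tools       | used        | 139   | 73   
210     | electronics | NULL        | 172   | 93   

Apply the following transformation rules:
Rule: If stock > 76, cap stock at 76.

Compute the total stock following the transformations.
525

Step 1: 4 records have stock > 76
Step 2: These records originally summed to 366
Step 3: After capping: 4 × 76 = 304
Step 4: Unaffected records sum: 221
Step 5: Final sum = 304 + 221 = 525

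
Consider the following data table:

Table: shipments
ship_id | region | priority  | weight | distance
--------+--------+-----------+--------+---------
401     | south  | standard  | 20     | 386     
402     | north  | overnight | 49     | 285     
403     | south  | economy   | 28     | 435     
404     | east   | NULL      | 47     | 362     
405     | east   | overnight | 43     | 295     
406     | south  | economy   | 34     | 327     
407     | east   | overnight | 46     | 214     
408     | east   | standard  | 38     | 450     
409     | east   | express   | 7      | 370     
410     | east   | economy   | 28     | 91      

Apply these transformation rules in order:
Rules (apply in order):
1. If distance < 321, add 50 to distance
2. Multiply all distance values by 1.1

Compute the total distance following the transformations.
3756.5

Step 1: Apply Rule 1 - Add 50 to records with distance < 321
  - 4 records affected: 885 + (4 × 50) = 1085
  - Unaffected records: 2330
  - Sum after Rule 1: 3415
Step 2: Apply Rule 2 - Multiply all by 1.1
  - 3415 × 1.1 = 3756.5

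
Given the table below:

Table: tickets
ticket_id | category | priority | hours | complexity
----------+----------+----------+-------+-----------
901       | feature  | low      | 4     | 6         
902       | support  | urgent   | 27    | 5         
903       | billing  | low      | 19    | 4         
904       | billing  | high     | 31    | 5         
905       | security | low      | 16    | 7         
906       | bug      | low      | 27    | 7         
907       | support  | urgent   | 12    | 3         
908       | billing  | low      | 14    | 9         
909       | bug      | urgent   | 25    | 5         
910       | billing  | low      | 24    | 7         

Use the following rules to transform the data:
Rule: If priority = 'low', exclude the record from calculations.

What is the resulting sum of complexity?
18

Step 1: Identify records where priority = 'low'
Step 2: The excluded records sum to 40
Step 3: Original total complexity = 58
Step 4: Remaining total = 58 - 40 = 18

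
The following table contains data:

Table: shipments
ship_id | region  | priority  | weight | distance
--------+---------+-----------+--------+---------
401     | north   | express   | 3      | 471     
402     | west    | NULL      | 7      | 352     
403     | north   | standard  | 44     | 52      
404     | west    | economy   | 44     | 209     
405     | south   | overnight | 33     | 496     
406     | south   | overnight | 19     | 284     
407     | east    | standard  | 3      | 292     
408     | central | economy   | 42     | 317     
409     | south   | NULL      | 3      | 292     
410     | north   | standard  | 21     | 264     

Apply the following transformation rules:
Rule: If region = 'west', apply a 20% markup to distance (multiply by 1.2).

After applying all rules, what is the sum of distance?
3141.2

Step 1: Records with region = 'west' have total distance = 561
Step 2: Apply multiplier: 561 × 1.2 = 673.2
Step 3: Other records total: 2468
Step 4: Final sum = 673.2 + 2468 = 3141.2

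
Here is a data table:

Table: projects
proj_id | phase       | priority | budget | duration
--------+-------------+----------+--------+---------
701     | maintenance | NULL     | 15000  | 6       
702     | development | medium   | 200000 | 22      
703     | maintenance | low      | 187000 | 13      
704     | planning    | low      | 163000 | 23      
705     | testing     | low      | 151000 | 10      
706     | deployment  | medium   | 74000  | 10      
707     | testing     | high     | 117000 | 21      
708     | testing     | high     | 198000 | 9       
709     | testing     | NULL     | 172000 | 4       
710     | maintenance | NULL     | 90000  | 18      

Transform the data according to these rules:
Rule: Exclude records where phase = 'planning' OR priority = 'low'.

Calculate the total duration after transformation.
90

Step 1: Find records where phase = 'planning' OR priority = 'low'
Step 2: 3 records match, summing to 46
Step 3: Original sum: 136
Step 4: Remaining sum = 136 - 46 = 90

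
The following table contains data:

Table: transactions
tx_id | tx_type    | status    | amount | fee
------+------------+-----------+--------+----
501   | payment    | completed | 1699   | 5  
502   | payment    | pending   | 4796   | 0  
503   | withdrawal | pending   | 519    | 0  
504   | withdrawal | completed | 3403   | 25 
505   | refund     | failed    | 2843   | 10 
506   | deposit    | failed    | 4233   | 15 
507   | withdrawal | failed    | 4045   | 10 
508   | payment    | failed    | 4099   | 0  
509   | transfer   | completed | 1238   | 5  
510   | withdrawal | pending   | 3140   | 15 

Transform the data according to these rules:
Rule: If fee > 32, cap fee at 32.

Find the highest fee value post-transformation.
25

Step 1: Original maximum fee = 25
Step 2: Check cap of 32 against maximum
Step 3: No records exceed the cap (max 25 <= cap 32), so no capping applies
Step 4: Maximum after transformation = 25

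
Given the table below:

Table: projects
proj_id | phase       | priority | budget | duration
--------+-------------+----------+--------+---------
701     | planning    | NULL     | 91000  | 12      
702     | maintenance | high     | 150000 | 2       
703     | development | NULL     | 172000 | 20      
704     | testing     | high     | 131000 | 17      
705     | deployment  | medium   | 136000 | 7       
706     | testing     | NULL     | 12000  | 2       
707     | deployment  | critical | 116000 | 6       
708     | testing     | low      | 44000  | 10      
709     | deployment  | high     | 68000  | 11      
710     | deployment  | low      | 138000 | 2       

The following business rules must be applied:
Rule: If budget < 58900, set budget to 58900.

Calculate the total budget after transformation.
1119800

Step 1: 2 records have budget < 58900
Step 2: These records originally summed to 56000
Step 3: After setting to minimum: 2 × 58900 = 117800
Step 4: Unaffected records sum: 1002000
Step 5: Final sum = 117800 + 1002000 = 1119800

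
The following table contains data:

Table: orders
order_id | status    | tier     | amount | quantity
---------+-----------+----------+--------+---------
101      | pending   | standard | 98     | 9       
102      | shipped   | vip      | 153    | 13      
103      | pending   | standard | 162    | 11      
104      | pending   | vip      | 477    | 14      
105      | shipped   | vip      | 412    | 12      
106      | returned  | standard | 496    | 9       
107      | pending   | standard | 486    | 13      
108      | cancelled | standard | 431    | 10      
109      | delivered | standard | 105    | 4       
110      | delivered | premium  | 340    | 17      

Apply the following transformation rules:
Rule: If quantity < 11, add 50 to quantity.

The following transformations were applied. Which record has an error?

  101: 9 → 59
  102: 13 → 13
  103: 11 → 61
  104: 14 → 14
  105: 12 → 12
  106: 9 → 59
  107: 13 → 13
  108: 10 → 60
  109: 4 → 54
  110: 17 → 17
Record 103 has an error. The correct transformed value should be 11, not 61.

Step 1: Check each record against the rule
Step 2: Record 103 has quantity = 11
Step 3: Since 11 >= 11, the bonus should not have been applied
Step 4: Correct value = 11, but claimed value = 61
Conclusion: Record 103 has the error.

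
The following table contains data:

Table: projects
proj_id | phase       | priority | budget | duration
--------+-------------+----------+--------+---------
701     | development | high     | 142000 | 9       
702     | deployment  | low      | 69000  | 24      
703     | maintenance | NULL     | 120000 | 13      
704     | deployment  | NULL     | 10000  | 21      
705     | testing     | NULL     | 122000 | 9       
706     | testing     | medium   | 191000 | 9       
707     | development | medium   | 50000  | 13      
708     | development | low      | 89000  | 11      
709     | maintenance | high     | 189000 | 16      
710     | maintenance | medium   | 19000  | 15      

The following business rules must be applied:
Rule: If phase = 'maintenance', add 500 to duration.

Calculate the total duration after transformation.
1640

Step 1: Count records where phase = 'maintenance': 3
Step 2: Total bonus added: 3 × 500 = 1500
Step 3: Original sum of duration: 140
Step 4: Final sum = 140 + 1500 = 1640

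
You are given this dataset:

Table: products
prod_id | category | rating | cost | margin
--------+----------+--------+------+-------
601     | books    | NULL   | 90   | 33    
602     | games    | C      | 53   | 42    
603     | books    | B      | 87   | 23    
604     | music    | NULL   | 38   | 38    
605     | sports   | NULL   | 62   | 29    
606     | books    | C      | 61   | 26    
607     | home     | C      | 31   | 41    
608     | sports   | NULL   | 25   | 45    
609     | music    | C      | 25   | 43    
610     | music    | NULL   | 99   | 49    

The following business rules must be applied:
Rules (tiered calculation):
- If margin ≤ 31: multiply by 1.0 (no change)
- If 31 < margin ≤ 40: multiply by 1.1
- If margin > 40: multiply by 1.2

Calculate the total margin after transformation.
420.1

Step 1: Tier 1 (margin ≤ 31): 3 records, sum = 78 × 1.0 = 78.0
Step 2: Tier 2 (31 < margin ≤ 40): 2 records, sum = 71 × 1.1 = 78.1
Step 3: Tier 3 (margin > 40): 5 records, sum = 220 × 1.2 = 264.0
Step 4: Final sum = 78.0 + 78.1 + 264.0 = 420.1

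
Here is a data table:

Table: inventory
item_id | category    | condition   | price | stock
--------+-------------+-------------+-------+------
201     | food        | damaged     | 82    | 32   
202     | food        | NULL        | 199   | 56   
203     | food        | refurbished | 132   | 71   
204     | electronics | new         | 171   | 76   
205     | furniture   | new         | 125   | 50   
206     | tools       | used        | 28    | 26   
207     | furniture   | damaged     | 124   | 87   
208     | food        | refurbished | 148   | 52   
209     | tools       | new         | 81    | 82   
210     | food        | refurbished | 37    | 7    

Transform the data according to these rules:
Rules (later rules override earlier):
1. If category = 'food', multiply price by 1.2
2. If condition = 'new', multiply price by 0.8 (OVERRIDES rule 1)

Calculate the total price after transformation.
1171.2

Step 1: Rule 2 takes priority for records with condition = 'new'
  - 3 records: 377 × 0.8 = 301.6
Step 2: Rule 1 applies to remaining records with category = 'food'
  - 5 records: 598 × 1.2 = 717.6
Step 3: Other records unchanged: 152
Step 4: Final sum = 301.6 + 717.6 + 152 = 1171.2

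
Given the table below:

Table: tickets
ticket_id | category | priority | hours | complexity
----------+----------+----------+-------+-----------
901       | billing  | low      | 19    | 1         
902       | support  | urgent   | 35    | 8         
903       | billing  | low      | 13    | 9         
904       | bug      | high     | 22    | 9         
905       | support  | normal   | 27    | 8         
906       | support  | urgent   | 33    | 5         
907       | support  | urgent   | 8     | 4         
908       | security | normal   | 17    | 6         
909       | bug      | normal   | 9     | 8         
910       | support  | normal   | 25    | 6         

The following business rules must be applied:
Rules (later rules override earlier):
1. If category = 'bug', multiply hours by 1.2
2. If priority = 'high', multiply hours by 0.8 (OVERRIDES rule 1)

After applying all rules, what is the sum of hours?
205.4

Step 1: Rule 2 takes priority for records with priority = 'high'
  - 1 records: 22 × 0.8 = 17.6
Step 2: Rule 1 applies to remaining records with category = 'bug'
  - 1 records: 9 × 1.2 = 10.8
Step 3: Other records unchanged: 177
Step 4: Final sum = 17.6 + 10.8 + 177 = 205.4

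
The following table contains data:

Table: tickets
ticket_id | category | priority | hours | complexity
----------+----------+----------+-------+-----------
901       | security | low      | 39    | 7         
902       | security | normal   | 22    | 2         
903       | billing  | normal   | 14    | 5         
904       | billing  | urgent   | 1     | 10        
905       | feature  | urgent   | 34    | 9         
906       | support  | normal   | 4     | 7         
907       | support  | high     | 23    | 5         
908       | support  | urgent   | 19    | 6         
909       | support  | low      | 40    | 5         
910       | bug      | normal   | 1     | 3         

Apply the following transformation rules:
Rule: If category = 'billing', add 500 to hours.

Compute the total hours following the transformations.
1197

Step 1: Count records where category = 'billing': 2
Step 2: Total bonus added: 2 × 500 = 1000
Step 3: Original sum of hours: 197
Step 4: Final sum = 197 + 1000 = 1197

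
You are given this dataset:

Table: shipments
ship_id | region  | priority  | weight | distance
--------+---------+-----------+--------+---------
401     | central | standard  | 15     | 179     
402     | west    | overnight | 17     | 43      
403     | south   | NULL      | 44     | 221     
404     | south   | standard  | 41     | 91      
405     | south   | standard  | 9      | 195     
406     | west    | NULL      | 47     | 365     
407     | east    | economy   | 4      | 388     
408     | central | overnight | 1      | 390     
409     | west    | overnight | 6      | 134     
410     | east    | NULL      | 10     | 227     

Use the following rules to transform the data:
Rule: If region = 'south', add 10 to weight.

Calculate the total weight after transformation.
224

Step 1: Count records where region = 'south': 3
Step 2: Total bonus added: 3 × 10 = 30
Step 3: Original sum of weight: 194
Step 4: Final sum = 194 + 30 = 224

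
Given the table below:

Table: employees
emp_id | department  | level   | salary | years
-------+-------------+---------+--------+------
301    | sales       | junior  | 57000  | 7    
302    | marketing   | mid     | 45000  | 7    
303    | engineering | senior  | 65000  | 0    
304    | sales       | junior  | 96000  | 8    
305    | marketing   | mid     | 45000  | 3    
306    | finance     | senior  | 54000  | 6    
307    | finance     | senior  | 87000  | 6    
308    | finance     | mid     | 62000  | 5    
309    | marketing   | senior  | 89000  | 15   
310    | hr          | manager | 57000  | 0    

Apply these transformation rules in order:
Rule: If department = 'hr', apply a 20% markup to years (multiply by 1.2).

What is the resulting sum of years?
57.0

Step 1: Records with department = 'hr' have total years = 0
Step 2: Apply multiplier: 0 × 1.2 = 0.0
Step 3: Other records total: 57
Step 4: Final sum = 0.0 + 57 = 57.0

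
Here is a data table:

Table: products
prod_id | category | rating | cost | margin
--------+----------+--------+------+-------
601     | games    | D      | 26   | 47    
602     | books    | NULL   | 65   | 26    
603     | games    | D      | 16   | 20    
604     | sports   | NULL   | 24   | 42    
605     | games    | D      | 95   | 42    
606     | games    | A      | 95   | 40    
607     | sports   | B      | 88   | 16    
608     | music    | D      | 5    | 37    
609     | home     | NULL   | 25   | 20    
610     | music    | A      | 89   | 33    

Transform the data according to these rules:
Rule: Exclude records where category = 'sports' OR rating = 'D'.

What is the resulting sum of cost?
274

Step 1: Find records where category = 'sports' OR rating = 'D'
Step 2: 6 records match, summing to 254
Step 3: Original sum: 528
Step 4: Remaining sum = 528 - 254 = 274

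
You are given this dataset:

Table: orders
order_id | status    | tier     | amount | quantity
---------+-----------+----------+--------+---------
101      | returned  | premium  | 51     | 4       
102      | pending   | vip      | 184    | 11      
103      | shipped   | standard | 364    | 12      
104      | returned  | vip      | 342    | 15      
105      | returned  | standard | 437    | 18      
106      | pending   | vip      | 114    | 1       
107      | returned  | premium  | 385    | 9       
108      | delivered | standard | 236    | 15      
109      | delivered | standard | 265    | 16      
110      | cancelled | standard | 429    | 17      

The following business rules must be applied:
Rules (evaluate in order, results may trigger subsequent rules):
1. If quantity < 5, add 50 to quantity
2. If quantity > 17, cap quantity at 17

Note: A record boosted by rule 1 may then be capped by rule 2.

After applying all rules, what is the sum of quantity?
146

Step 1: Apply rule 1 to records with quantity < 5
  - 2 records get bonus of 50
  - Of these, 2 records then exceed 17 and get capped
Step 2: Apply rule 2 to records with quantity > 17
  - 1 records (original) are capped
Step 3: Calculate final sum = 146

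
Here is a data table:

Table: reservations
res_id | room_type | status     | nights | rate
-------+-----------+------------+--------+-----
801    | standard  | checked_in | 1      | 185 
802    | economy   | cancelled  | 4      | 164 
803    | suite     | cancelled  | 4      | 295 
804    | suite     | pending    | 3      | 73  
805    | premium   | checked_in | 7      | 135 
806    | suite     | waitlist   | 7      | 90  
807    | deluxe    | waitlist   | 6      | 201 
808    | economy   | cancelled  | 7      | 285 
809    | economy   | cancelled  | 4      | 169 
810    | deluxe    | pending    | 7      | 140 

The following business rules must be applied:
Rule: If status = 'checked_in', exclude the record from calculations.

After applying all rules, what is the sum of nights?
42

Step 1: Identify records where status = 'checked_in'
Step 2: The excluded records sum to 8
Step 3: Original total nights = 50
Step 4: Remaining total = 50 - 8 = 42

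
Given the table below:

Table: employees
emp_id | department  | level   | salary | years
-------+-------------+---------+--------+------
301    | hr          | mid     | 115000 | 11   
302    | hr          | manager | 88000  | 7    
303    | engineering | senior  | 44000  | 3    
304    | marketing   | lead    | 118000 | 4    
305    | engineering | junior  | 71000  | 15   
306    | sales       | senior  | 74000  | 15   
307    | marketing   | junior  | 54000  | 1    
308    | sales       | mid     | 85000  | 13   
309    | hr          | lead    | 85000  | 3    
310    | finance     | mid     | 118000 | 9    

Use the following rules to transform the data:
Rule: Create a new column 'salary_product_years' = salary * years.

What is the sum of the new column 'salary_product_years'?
7136000

Step 1: For each record, compute salary * years
Example calculations:
  115000 * 11 = 1265000
  88000 * 7 = 616000
  44000 * 3 = 132000
  ...
Step 2: Sum all derived values
Step 3: Total = 7136000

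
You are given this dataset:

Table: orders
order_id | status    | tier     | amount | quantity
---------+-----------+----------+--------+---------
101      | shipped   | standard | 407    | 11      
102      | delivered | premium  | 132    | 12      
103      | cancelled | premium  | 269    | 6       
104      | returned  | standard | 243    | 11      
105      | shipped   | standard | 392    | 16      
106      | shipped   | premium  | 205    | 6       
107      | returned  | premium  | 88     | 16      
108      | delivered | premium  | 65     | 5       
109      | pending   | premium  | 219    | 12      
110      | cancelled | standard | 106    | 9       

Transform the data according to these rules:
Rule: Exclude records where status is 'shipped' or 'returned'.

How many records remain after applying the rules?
5

Step 1: Count records to exclude
  - 3 (shipped) + 2 (returned) = 5 records
Step 2: Total records: 10
Step 3: Remaining = 10 - 5 = 5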